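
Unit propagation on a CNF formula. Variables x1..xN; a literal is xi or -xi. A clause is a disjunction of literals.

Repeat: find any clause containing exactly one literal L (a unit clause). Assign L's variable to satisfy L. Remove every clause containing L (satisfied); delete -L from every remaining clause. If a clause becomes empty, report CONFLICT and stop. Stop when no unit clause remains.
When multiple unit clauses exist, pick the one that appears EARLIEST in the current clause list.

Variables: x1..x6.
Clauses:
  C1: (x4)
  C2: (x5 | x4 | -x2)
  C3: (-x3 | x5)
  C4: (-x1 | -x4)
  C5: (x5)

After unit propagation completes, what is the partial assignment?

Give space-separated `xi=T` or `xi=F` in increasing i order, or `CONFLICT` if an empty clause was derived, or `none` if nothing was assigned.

unit clause [4] forces x4=T; simplify:
  drop -4 from [-1, -4] -> [-1]
  satisfied 2 clause(s); 3 remain; assigned so far: [4]
unit clause [-1] forces x1=F; simplify:
  satisfied 1 clause(s); 2 remain; assigned so far: [1, 4]
unit clause [5] forces x5=T; simplify:
  satisfied 2 clause(s); 0 remain; assigned so far: [1, 4, 5]

Answer: x1=F x4=T x5=T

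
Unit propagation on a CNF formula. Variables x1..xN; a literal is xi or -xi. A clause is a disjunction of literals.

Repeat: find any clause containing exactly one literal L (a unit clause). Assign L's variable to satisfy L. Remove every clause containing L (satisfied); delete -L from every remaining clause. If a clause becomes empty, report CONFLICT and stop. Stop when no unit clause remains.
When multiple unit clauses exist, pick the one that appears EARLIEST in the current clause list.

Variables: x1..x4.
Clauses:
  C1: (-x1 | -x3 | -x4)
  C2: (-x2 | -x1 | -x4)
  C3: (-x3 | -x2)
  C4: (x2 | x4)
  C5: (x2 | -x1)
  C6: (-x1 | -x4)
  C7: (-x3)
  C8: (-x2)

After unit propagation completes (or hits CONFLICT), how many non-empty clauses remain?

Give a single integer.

unit clause [-3] forces x3=F; simplify:
  satisfied 3 clause(s); 5 remain; assigned so far: [3]
unit clause [-2] forces x2=F; simplify:
  drop 2 from [2, 4] -> [4]
  drop 2 from [2, -1] -> [-1]
  satisfied 2 clause(s); 3 remain; assigned so far: [2, 3]
unit clause [4] forces x4=T; simplify:
  drop -4 from [-1, -4] -> [-1]
  satisfied 1 clause(s); 2 remain; assigned so far: [2, 3, 4]
unit clause [-1] forces x1=F; simplify:
  satisfied 2 clause(s); 0 remain; assigned so far: [1, 2, 3, 4]

Answer: 0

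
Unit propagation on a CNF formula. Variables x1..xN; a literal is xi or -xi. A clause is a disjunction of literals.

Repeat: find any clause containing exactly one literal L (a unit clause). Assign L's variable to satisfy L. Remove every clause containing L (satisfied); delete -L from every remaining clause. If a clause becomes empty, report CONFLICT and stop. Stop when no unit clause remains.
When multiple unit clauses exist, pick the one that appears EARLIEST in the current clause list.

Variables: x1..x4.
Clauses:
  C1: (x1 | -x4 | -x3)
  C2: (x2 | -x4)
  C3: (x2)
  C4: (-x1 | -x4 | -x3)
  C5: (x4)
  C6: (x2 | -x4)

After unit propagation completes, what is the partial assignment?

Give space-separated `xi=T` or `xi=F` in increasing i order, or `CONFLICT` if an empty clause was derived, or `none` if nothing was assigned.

Answer: x2=T x4=T

Derivation:
unit clause [2] forces x2=T; simplify:
  satisfied 3 clause(s); 3 remain; assigned so far: [2]
unit clause [4] forces x4=T; simplify:
  drop -4 from [1, -4, -3] -> [1, -3]
  drop -4 from [-1, -4, -3] -> [-1, -3]
  satisfied 1 clause(s); 2 remain; assigned so far: [2, 4]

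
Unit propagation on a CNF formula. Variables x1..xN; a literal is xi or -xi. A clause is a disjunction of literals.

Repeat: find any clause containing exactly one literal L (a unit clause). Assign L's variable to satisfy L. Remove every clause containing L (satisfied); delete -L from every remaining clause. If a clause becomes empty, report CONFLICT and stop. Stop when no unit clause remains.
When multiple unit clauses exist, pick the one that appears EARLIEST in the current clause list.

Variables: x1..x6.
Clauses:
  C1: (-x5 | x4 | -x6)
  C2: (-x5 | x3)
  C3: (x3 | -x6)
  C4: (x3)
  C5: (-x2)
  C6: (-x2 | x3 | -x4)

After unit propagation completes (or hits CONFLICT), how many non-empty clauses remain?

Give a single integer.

Answer: 1

Derivation:
unit clause [3] forces x3=T; simplify:
  satisfied 4 clause(s); 2 remain; assigned so far: [3]
unit clause [-2] forces x2=F; simplify:
  satisfied 1 clause(s); 1 remain; assigned so far: [2, 3]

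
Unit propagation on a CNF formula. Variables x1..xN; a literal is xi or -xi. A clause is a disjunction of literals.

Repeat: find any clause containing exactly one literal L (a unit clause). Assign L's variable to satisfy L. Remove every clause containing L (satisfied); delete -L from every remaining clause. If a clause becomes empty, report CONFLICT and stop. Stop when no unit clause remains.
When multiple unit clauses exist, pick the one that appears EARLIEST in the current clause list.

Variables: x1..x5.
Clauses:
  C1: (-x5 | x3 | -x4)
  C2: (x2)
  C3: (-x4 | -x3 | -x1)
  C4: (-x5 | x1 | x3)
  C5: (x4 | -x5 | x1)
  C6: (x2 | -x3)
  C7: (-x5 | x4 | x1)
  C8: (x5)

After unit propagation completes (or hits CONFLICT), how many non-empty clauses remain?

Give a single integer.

Answer: 5

Derivation:
unit clause [2] forces x2=T; simplify:
  satisfied 2 clause(s); 6 remain; assigned so far: [2]
unit clause [5] forces x5=T; simplify:
  drop -5 from [-5, 3, -4] -> [3, -4]
  drop -5 from [-5, 1, 3] -> [1, 3]
  drop -5 from [4, -5, 1] -> [4, 1]
  drop -5 from [-5, 4, 1] -> [4, 1]
  satisfied 1 clause(s); 5 remain; assigned so far: [2, 5]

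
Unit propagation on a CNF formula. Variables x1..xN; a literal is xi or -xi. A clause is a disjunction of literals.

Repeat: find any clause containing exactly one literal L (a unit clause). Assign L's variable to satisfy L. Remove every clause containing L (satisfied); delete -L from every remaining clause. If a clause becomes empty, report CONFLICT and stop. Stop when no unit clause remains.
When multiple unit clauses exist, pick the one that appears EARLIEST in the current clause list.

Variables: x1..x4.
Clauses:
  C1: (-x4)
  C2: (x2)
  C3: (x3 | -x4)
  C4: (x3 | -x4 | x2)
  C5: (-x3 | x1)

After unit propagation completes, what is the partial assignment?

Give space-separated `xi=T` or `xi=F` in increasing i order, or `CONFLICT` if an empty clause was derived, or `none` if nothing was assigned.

unit clause [-4] forces x4=F; simplify:
  satisfied 3 clause(s); 2 remain; assigned so far: [4]
unit clause [2] forces x2=T; simplify:
  satisfied 1 clause(s); 1 remain; assigned so far: [2, 4]

Answer: x2=T x4=F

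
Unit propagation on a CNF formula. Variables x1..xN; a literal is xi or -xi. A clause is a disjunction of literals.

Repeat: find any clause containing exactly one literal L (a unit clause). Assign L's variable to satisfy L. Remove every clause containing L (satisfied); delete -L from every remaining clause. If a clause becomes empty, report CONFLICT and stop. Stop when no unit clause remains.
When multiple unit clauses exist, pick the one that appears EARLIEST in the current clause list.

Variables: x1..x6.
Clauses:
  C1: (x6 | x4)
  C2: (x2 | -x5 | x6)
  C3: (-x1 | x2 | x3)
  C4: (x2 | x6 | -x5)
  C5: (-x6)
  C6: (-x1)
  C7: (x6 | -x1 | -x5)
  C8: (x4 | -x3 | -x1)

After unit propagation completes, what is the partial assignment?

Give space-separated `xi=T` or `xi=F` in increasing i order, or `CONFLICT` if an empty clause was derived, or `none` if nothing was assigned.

unit clause [-6] forces x6=F; simplify:
  drop 6 from [6, 4] -> [4]
  drop 6 from [2, -5, 6] -> [2, -5]
  drop 6 from [2, 6, -5] -> [2, -5]
  drop 6 from [6, -1, -5] -> [-1, -5]
  satisfied 1 clause(s); 7 remain; assigned so far: [6]
unit clause [4] forces x4=T; simplify:
  satisfied 2 clause(s); 5 remain; assigned so far: [4, 6]
unit clause [-1] forces x1=F; simplify:
  satisfied 3 clause(s); 2 remain; assigned so far: [1, 4, 6]

Answer: x1=F x4=T x6=F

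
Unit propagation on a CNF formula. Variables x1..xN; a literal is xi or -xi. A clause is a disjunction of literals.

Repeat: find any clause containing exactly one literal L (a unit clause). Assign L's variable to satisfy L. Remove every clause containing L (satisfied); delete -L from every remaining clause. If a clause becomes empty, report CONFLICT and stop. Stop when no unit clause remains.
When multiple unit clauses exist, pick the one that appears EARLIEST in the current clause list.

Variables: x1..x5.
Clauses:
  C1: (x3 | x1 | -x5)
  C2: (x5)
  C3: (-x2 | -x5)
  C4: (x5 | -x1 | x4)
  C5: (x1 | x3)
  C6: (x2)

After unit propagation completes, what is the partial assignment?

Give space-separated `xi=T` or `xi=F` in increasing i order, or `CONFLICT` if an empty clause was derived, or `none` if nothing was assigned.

Answer: CONFLICT

Derivation:
unit clause [5] forces x5=T; simplify:
  drop -5 from [3, 1, -5] -> [3, 1]
  drop -5 from [-2, -5] -> [-2]
  satisfied 2 clause(s); 4 remain; assigned so far: [5]
unit clause [-2] forces x2=F; simplify:
  drop 2 from [2] -> [] (empty!)
  satisfied 1 clause(s); 3 remain; assigned so far: [2, 5]
CONFLICT (empty clause)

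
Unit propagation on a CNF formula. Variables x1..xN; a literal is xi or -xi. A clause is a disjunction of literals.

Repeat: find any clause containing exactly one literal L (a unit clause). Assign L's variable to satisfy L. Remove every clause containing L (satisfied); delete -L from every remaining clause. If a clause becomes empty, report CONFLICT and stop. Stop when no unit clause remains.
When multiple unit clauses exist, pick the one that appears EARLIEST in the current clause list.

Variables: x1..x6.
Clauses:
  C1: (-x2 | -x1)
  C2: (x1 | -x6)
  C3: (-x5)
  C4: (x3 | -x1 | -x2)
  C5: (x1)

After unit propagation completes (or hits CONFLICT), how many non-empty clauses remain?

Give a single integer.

unit clause [-5] forces x5=F; simplify:
  satisfied 1 clause(s); 4 remain; assigned so far: [5]
unit clause [1] forces x1=T; simplify:
  drop -1 from [-2, -1] -> [-2]
  drop -1 from [3, -1, -2] -> [3, -2]
  satisfied 2 clause(s); 2 remain; assigned so far: [1, 5]
unit clause [-2] forces x2=F; simplify:
  satisfied 2 clause(s); 0 remain; assigned so far: [1, 2, 5]

Answer: 0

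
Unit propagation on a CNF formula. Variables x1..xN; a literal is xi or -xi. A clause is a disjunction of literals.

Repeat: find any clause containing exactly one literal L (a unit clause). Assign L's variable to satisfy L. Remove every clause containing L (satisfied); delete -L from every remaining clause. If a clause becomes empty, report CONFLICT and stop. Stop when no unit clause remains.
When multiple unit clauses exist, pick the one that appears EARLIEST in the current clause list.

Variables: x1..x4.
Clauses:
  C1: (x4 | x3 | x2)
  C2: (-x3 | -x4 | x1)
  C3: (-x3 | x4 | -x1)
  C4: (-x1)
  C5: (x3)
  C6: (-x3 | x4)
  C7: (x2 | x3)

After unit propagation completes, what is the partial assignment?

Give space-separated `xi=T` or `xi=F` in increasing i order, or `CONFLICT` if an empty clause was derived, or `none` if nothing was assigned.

unit clause [-1] forces x1=F; simplify:
  drop 1 from [-3, -4, 1] -> [-3, -4]
  satisfied 2 clause(s); 5 remain; assigned so far: [1]
unit clause [3] forces x3=T; simplify:
  drop -3 from [-3, -4] -> [-4]
  drop -3 from [-3, 4] -> [4]
  satisfied 3 clause(s); 2 remain; assigned so far: [1, 3]
unit clause [-4] forces x4=F; simplify:
  drop 4 from [4] -> [] (empty!)
  satisfied 1 clause(s); 1 remain; assigned so far: [1, 3, 4]
CONFLICT (empty clause)

Answer: CONFLICT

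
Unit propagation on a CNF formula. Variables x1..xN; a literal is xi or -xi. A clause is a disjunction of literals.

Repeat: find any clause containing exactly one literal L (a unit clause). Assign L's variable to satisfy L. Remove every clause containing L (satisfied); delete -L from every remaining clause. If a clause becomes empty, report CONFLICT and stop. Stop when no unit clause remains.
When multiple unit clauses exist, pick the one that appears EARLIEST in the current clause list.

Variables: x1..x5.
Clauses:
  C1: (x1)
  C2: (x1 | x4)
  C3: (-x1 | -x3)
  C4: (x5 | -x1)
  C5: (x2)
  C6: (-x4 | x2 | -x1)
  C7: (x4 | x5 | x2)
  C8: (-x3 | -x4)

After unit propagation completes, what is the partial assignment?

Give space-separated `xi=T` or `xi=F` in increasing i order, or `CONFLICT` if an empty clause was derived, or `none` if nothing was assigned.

Answer: x1=T x2=T x3=F x5=T

Derivation:
unit clause [1] forces x1=T; simplify:
  drop -1 from [-1, -3] -> [-3]
  drop -1 from [5, -1] -> [5]
  drop -1 from [-4, 2, -1] -> [-4, 2]
  satisfied 2 clause(s); 6 remain; assigned so far: [1]
unit clause [-3] forces x3=F; simplify:
  satisfied 2 clause(s); 4 remain; assigned so far: [1, 3]
unit clause [5] forces x5=T; simplify:
  satisfied 2 clause(s); 2 remain; assigned so far: [1, 3, 5]
unit clause [2] forces x2=T; simplify:
  satisfied 2 clause(s); 0 remain; assigned so far: [1, 2, 3, 5]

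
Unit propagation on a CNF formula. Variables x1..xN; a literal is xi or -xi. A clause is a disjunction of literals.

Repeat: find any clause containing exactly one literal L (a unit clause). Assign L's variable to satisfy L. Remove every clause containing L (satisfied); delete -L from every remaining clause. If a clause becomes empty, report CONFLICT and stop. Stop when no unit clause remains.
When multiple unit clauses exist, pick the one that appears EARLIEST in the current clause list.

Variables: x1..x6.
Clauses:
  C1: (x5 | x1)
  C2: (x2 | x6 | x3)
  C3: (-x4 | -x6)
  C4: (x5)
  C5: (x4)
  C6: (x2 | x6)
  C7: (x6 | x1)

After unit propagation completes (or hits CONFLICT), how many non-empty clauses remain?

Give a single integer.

Answer: 0

Derivation:
unit clause [5] forces x5=T; simplify:
  satisfied 2 clause(s); 5 remain; assigned so far: [5]
unit clause [4] forces x4=T; simplify:
  drop -4 from [-4, -6] -> [-6]
  satisfied 1 clause(s); 4 remain; assigned so far: [4, 5]
unit clause [-6] forces x6=F; simplify:
  drop 6 from [2, 6, 3] -> [2, 3]
  drop 6 from [2, 6] -> [2]
  drop 6 from [6, 1] -> [1]
  satisfied 1 clause(s); 3 remain; assigned so far: [4, 5, 6]
unit clause [2] forces x2=T; simplify:
  satisfied 2 clause(s); 1 remain; assigned so far: [2, 4, 5, 6]
unit clause [1] forces x1=T; simplify:
  satisfied 1 clause(s); 0 remain; assigned so far: [1, 2, 4, 5, 6]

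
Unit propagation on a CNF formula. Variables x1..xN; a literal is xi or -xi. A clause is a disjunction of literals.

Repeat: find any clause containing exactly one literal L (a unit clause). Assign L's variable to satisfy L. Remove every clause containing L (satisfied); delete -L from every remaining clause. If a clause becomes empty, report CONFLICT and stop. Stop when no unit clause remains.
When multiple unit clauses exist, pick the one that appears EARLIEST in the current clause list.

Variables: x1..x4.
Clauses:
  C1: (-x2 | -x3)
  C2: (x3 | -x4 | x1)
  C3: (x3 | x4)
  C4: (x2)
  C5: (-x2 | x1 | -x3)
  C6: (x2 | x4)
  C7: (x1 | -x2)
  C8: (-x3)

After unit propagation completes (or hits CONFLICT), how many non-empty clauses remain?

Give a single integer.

unit clause [2] forces x2=T; simplify:
  drop -2 from [-2, -3] -> [-3]
  drop -2 from [-2, 1, -3] -> [1, -3]
  drop -2 from [1, -2] -> [1]
  satisfied 2 clause(s); 6 remain; assigned so far: [2]
unit clause [-3] forces x3=F; simplify:
  drop 3 from [3, -4, 1] -> [-4, 1]
  drop 3 from [3, 4] -> [4]
  satisfied 3 clause(s); 3 remain; assigned so far: [2, 3]
unit clause [4] forces x4=T; simplify:
  drop -4 from [-4, 1] -> [1]
  satisfied 1 clause(s); 2 remain; assigned so far: [2, 3, 4]
unit clause [1] forces x1=T; simplify:
  satisfied 2 clause(s); 0 remain; assigned so far: [1, 2, 3, 4]

Answer: 0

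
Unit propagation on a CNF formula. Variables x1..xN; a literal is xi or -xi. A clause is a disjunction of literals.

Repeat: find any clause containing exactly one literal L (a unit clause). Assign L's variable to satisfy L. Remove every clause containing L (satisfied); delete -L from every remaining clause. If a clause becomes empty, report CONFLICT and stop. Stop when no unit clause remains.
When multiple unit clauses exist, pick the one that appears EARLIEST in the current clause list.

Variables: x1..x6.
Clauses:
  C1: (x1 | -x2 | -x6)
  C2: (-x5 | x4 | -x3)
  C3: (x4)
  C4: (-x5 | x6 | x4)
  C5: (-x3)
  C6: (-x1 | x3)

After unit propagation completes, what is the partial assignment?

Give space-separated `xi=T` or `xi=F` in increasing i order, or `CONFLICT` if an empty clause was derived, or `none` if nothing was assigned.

unit clause [4] forces x4=T; simplify:
  satisfied 3 clause(s); 3 remain; assigned so far: [4]
unit clause [-3] forces x3=F; simplify:
  drop 3 from [-1, 3] -> [-1]
  satisfied 1 clause(s); 2 remain; assigned so far: [3, 4]
unit clause [-1] forces x1=F; simplify:
  drop 1 from [1, -2, -6] -> [-2, -6]
  satisfied 1 clause(s); 1 remain; assigned so far: [1, 3, 4]

Answer: x1=F x3=F x4=T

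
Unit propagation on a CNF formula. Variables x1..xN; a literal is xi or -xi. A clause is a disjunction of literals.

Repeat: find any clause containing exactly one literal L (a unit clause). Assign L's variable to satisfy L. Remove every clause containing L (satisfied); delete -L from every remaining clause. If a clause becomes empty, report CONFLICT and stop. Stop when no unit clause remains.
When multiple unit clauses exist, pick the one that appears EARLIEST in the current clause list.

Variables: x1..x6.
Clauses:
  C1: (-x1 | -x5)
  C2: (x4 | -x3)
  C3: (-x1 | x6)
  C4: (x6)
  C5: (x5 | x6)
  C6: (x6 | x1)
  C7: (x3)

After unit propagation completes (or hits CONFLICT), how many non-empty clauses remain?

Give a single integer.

Answer: 1

Derivation:
unit clause [6] forces x6=T; simplify:
  satisfied 4 clause(s); 3 remain; assigned so far: [6]
unit clause [3] forces x3=T; simplify:
  drop -3 from [4, -3] -> [4]
  satisfied 1 clause(s); 2 remain; assigned so far: [3, 6]
unit clause [4] forces x4=T; simplify:
  satisfied 1 clause(s); 1 remain; assigned so far: [3, 4, 6]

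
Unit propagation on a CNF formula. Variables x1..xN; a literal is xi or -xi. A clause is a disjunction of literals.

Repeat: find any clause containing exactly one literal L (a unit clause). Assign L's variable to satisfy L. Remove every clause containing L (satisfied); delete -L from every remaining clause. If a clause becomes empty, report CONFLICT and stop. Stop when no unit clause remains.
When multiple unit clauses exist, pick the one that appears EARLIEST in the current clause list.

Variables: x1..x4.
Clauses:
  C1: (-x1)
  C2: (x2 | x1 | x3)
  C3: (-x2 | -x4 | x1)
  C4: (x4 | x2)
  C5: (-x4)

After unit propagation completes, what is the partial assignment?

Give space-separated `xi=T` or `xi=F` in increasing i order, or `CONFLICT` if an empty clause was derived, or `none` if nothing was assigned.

Answer: x1=F x2=T x4=F

Derivation:
unit clause [-1] forces x1=F; simplify:
  drop 1 from [2, 1, 3] -> [2, 3]
  drop 1 from [-2, -4, 1] -> [-2, -4]
  satisfied 1 clause(s); 4 remain; assigned so far: [1]
unit clause [-4] forces x4=F; simplify:
  drop 4 from [4, 2] -> [2]
  satisfied 2 clause(s); 2 remain; assigned so far: [1, 4]
unit clause [2] forces x2=T; simplify:
  satisfied 2 clause(s); 0 remain; assigned so far: [1, 2, 4]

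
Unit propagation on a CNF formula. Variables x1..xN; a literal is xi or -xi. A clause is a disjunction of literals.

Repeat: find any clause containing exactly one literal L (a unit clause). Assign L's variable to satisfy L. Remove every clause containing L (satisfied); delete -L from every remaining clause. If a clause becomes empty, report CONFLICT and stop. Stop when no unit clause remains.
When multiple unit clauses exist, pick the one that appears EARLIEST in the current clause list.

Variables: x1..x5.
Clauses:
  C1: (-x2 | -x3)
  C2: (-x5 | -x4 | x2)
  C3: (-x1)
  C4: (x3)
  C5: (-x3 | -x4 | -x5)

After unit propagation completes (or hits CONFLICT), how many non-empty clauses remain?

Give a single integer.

unit clause [-1] forces x1=F; simplify:
  satisfied 1 clause(s); 4 remain; assigned so far: [1]
unit clause [3] forces x3=T; simplify:
  drop -3 from [-2, -3] -> [-2]
  drop -3 from [-3, -4, -5] -> [-4, -5]
  satisfied 1 clause(s); 3 remain; assigned so far: [1, 3]
unit clause [-2] forces x2=F; simplify:
  drop 2 from [-5, -4, 2] -> [-5, -4]
  satisfied 1 clause(s); 2 remain; assigned so far: [1, 2, 3]

Answer: 2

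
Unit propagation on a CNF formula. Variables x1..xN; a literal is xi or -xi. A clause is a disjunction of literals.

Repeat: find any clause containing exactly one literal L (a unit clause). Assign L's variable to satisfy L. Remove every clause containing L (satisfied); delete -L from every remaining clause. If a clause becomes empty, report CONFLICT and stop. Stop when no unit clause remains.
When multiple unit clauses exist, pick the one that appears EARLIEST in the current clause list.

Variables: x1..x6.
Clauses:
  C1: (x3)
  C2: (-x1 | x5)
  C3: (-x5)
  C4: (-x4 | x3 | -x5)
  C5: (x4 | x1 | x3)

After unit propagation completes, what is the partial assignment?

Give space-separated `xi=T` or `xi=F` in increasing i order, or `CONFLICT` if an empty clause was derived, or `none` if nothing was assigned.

unit clause [3] forces x3=T; simplify:
  satisfied 3 clause(s); 2 remain; assigned so far: [3]
unit clause [-5] forces x5=F; simplify:
  drop 5 from [-1, 5] -> [-1]
  satisfied 1 clause(s); 1 remain; assigned so far: [3, 5]
unit clause [-1] forces x1=F; simplify:
  satisfied 1 clause(s); 0 remain; assigned so far: [1, 3, 5]

Answer: x1=F x3=T x5=F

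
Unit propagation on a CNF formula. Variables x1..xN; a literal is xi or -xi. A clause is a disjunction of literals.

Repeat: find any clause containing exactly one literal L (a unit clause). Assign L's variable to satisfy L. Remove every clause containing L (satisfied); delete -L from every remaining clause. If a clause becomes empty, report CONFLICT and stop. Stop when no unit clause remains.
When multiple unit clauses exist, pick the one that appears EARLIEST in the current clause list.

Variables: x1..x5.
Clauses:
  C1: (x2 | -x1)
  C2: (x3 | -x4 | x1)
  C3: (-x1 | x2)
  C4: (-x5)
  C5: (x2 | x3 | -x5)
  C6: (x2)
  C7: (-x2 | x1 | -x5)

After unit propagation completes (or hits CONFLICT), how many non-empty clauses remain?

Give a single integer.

Answer: 1

Derivation:
unit clause [-5] forces x5=F; simplify:
  satisfied 3 clause(s); 4 remain; assigned so far: [5]
unit clause [2] forces x2=T; simplify:
  satisfied 3 clause(s); 1 remain; assigned so far: [2, 5]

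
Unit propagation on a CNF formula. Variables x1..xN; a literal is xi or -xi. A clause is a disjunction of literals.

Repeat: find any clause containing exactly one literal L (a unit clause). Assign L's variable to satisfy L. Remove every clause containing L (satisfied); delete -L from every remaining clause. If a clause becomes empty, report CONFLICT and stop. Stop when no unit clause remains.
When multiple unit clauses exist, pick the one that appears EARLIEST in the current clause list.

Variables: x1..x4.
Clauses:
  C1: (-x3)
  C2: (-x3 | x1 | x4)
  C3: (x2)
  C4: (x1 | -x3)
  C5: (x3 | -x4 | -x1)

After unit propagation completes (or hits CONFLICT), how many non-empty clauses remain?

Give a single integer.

unit clause [-3] forces x3=F; simplify:
  drop 3 from [3, -4, -1] -> [-4, -1]
  satisfied 3 clause(s); 2 remain; assigned so far: [3]
unit clause [2] forces x2=T; simplify:
  satisfied 1 clause(s); 1 remain; assigned so far: [2, 3]

Answer: 1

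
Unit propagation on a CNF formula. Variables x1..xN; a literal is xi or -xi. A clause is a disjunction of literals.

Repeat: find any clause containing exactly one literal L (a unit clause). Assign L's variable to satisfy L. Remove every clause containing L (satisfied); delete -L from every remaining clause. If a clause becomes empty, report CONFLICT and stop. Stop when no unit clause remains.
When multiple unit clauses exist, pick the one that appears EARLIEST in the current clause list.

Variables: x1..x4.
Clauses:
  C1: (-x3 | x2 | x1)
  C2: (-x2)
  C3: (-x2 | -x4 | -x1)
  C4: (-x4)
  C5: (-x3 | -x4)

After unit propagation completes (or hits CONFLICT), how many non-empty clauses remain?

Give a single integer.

unit clause [-2] forces x2=F; simplify:
  drop 2 from [-3, 2, 1] -> [-3, 1]
  satisfied 2 clause(s); 3 remain; assigned so far: [2]
unit clause [-4] forces x4=F; simplify:
  satisfied 2 clause(s); 1 remain; assigned so far: [2, 4]

Answer: 1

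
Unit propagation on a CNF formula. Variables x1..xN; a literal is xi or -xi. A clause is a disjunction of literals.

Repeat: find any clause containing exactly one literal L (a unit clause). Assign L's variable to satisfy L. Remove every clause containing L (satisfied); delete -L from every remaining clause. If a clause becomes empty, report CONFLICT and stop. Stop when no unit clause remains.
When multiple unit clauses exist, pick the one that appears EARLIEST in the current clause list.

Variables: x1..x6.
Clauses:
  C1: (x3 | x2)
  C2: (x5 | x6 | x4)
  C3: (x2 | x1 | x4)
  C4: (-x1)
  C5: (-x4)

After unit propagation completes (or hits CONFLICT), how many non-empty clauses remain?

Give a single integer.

Answer: 1

Derivation:
unit clause [-1] forces x1=F; simplify:
  drop 1 from [2, 1, 4] -> [2, 4]
  satisfied 1 clause(s); 4 remain; assigned so far: [1]
unit clause [-4] forces x4=F; simplify:
  drop 4 from [5, 6, 4] -> [5, 6]
  drop 4 from [2, 4] -> [2]
  satisfied 1 clause(s); 3 remain; assigned so far: [1, 4]
unit clause [2] forces x2=T; simplify:
  satisfied 2 clause(s); 1 remain; assigned so far: [1, 2, 4]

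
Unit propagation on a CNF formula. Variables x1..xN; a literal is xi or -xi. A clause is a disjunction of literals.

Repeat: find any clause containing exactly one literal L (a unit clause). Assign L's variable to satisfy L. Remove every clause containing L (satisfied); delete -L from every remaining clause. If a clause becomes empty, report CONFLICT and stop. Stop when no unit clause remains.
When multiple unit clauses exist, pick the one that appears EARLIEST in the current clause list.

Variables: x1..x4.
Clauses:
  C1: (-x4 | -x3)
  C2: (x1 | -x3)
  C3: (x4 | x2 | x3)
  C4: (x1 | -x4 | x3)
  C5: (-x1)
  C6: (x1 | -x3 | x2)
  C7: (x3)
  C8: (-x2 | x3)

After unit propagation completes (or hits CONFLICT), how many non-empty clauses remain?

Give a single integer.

Answer: 3

Derivation:
unit clause [-1] forces x1=F; simplify:
  drop 1 from [1, -3] -> [-3]
  drop 1 from [1, -4, 3] -> [-4, 3]
  drop 1 from [1, -3, 2] -> [-3, 2]
  satisfied 1 clause(s); 7 remain; assigned so far: [1]
unit clause [-3] forces x3=F; simplify:
  drop 3 from [4, 2, 3] -> [4, 2]
  drop 3 from [-4, 3] -> [-4]
  drop 3 from [3] -> [] (empty!)
  drop 3 from [-2, 3] -> [-2]
  satisfied 3 clause(s); 4 remain; assigned so far: [1, 3]
CONFLICT (empty clause)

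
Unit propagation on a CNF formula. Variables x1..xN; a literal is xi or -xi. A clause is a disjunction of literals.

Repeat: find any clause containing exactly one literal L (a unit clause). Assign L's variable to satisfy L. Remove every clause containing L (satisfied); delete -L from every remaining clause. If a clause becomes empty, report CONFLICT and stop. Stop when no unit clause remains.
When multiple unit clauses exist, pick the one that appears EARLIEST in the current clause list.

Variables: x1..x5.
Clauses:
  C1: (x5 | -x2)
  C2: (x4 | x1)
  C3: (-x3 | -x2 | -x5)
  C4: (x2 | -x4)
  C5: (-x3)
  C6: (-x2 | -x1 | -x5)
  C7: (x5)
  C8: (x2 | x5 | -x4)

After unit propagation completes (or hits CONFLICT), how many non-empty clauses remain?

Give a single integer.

Answer: 3

Derivation:
unit clause [-3] forces x3=F; simplify:
  satisfied 2 clause(s); 6 remain; assigned so far: [3]
unit clause [5] forces x5=T; simplify:
  drop -5 from [-2, -1, -5] -> [-2, -1]
  satisfied 3 clause(s); 3 remain; assigned so far: [3, 5]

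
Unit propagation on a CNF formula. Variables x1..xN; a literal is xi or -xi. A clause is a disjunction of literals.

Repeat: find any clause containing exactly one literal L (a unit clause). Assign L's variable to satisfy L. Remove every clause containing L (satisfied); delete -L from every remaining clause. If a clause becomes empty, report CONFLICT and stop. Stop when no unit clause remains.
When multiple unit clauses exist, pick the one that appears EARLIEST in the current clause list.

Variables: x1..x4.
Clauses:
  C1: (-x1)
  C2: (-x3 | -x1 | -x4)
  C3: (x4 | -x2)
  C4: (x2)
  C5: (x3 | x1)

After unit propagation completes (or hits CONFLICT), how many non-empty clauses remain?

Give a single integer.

Answer: 0

Derivation:
unit clause [-1] forces x1=F; simplify:
  drop 1 from [3, 1] -> [3]
  satisfied 2 clause(s); 3 remain; assigned so far: [1]
unit clause [2] forces x2=T; simplify:
  drop -2 from [4, -2] -> [4]
  satisfied 1 clause(s); 2 remain; assigned so far: [1, 2]
unit clause [4] forces x4=T; simplify:
  satisfied 1 clause(s); 1 remain; assigned so far: [1, 2, 4]
unit clause [3] forces x3=T; simplify:
  satisfied 1 clause(s); 0 remain; assigned so far: [1, 2, 3, 4]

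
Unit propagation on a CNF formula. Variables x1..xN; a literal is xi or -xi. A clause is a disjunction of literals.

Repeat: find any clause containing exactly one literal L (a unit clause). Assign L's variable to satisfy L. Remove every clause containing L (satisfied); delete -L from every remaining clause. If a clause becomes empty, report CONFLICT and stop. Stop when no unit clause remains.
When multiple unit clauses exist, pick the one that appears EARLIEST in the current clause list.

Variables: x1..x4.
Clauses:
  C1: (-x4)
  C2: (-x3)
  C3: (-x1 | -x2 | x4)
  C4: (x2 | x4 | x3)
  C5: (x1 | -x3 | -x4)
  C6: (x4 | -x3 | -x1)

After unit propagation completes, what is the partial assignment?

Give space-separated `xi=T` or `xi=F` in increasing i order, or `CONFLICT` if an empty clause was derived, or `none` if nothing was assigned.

unit clause [-4] forces x4=F; simplify:
  drop 4 from [-1, -2, 4] -> [-1, -2]
  drop 4 from [2, 4, 3] -> [2, 3]
  drop 4 from [4, -3, -1] -> [-3, -1]
  satisfied 2 clause(s); 4 remain; assigned so far: [4]
unit clause [-3] forces x3=F; simplify:
  drop 3 from [2, 3] -> [2]
  satisfied 2 clause(s); 2 remain; assigned so far: [3, 4]
unit clause [2] forces x2=T; simplify:
  drop -2 from [-1, -2] -> [-1]
  satisfied 1 clause(s); 1 remain; assigned so far: [2, 3, 4]
unit clause [-1] forces x1=F; simplify:
  satisfied 1 clause(s); 0 remain; assigned so far: [1, 2, 3, 4]

Answer: x1=F x2=T x3=F x4=F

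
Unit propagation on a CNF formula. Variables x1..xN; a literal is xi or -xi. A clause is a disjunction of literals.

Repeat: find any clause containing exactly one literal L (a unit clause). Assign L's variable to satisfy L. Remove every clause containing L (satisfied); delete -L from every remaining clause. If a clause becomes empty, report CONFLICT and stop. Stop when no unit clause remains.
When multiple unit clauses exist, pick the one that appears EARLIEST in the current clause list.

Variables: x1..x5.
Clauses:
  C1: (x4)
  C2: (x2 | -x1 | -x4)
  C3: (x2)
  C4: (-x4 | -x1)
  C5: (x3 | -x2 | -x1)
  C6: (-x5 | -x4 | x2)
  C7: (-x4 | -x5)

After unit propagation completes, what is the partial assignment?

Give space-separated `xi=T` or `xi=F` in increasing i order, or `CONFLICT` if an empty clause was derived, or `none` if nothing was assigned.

Answer: x1=F x2=T x4=T x5=F

Derivation:
unit clause [4] forces x4=T; simplify:
  drop -4 from [2, -1, -4] -> [2, -1]
  drop -4 from [-4, -1] -> [-1]
  drop -4 from [-5, -4, 2] -> [-5, 2]
  drop -4 from [-4, -5] -> [-5]
  satisfied 1 clause(s); 6 remain; assigned so far: [4]
unit clause [2] forces x2=T; simplify:
  drop -2 from [3, -2, -1] -> [3, -1]
  satisfied 3 clause(s); 3 remain; assigned so far: [2, 4]
unit clause [-1] forces x1=F; simplify:
  satisfied 2 clause(s); 1 remain; assigned so far: [1, 2, 4]
unit clause [-5] forces x5=F; simplify:
  satisfied 1 clause(s); 0 remain; assigned so far: [1, 2, 4, 5]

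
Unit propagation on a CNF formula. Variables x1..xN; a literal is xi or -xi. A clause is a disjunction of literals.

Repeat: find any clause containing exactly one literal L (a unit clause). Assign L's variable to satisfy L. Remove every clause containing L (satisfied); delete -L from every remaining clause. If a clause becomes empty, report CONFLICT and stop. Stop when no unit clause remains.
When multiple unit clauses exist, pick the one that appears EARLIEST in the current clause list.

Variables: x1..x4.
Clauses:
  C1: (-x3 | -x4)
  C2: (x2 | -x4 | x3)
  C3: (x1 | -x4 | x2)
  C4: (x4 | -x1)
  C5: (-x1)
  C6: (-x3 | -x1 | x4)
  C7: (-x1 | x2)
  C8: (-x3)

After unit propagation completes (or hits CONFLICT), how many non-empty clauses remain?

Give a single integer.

unit clause [-1] forces x1=F; simplify:
  drop 1 from [1, -4, 2] -> [-4, 2]
  satisfied 4 clause(s); 4 remain; assigned so far: [1]
unit clause [-3] forces x3=F; simplify:
  drop 3 from [2, -4, 3] -> [2, -4]
  satisfied 2 clause(s); 2 remain; assigned so far: [1, 3]

Answer: 2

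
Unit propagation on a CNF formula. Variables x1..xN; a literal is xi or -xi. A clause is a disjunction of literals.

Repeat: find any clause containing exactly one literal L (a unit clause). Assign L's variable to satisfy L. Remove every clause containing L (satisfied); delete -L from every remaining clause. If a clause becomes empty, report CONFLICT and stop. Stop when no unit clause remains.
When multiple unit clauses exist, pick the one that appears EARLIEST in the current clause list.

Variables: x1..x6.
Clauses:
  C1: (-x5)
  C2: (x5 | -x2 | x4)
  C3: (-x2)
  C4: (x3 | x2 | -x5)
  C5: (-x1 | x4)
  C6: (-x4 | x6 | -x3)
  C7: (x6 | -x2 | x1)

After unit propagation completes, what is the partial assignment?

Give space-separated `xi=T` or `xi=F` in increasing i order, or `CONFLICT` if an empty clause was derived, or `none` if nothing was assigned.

unit clause [-5] forces x5=F; simplify:
  drop 5 from [5, -2, 4] -> [-2, 4]
  satisfied 2 clause(s); 5 remain; assigned so far: [5]
unit clause [-2] forces x2=F; simplify:
  satisfied 3 clause(s); 2 remain; assigned so far: [2, 5]

Answer: x2=F x5=F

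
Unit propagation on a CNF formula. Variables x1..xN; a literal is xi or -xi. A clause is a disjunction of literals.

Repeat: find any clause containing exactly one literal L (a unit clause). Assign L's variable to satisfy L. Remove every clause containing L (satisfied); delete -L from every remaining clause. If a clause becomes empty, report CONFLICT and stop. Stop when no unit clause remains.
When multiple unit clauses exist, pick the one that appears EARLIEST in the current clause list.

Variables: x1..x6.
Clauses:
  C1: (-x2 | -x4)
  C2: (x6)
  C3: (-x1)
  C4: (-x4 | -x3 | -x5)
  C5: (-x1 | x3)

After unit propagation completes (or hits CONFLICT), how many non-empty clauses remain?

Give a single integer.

unit clause [6] forces x6=T; simplify:
  satisfied 1 clause(s); 4 remain; assigned so far: [6]
unit clause [-1] forces x1=F; simplify:
  satisfied 2 clause(s); 2 remain; assigned so far: [1, 6]

Answer: 2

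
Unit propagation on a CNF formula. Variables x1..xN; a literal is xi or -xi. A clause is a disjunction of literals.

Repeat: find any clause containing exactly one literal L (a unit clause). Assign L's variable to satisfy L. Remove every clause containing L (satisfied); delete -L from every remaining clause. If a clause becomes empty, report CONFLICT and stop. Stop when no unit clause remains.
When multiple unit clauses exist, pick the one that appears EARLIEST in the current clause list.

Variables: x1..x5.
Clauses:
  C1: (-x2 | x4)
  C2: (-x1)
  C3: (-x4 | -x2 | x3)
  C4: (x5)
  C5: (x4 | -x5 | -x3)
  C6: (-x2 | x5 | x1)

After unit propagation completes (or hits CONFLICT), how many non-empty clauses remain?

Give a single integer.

Answer: 3

Derivation:
unit clause [-1] forces x1=F; simplify:
  drop 1 from [-2, 5, 1] -> [-2, 5]
  satisfied 1 clause(s); 5 remain; assigned so far: [1]
unit clause [5] forces x5=T; simplify:
  drop -5 from [4, -5, -3] -> [4, -3]
  satisfied 2 clause(s); 3 remain; assigned so far: [1, 5]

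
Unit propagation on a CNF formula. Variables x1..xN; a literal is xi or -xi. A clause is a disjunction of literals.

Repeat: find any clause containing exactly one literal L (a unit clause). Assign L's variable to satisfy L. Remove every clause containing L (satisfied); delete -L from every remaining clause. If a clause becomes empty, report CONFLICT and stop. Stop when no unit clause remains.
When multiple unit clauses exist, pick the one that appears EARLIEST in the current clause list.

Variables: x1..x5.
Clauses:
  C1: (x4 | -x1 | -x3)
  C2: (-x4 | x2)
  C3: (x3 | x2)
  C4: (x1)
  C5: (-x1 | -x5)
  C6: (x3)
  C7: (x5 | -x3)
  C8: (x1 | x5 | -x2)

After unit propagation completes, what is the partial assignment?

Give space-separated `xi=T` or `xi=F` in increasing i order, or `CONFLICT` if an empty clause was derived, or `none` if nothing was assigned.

Answer: CONFLICT

Derivation:
unit clause [1] forces x1=T; simplify:
  drop -1 from [4, -1, -3] -> [4, -3]
  drop -1 from [-1, -5] -> [-5]
  satisfied 2 clause(s); 6 remain; assigned so far: [1]
unit clause [-5] forces x5=F; simplify:
  drop 5 from [5, -3] -> [-3]
  satisfied 1 clause(s); 5 remain; assigned so far: [1, 5]
unit clause [3] forces x3=T; simplify:
  drop -3 from [4, -3] -> [4]
  drop -3 from [-3] -> [] (empty!)
  satisfied 2 clause(s); 3 remain; assigned so far: [1, 3, 5]
CONFLICT (empty clause)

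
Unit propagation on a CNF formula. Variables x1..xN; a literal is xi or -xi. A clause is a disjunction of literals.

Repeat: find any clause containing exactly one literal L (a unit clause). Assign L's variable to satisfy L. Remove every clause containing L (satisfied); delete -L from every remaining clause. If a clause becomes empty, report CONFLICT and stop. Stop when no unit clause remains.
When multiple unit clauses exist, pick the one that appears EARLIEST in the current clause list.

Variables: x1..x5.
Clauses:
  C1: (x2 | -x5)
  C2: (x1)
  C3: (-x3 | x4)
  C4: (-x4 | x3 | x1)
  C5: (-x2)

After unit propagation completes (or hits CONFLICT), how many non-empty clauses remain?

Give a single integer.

Answer: 1

Derivation:
unit clause [1] forces x1=T; simplify:
  satisfied 2 clause(s); 3 remain; assigned so far: [1]
unit clause [-2] forces x2=F; simplify:
  drop 2 from [2, -5] -> [-5]
  satisfied 1 clause(s); 2 remain; assigned so far: [1, 2]
unit clause [-5] forces x5=F; simplify:
  satisfied 1 clause(s); 1 remain; assigned so far: [1, 2, 5]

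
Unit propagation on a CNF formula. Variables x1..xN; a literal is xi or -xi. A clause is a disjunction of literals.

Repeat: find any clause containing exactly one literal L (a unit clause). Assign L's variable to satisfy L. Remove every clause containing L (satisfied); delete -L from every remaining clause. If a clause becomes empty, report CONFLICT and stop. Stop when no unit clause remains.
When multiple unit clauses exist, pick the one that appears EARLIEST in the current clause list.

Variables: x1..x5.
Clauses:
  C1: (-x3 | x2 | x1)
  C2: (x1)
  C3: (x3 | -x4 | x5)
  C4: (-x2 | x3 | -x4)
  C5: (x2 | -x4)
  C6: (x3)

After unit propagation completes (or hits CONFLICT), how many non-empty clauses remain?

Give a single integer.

Answer: 1

Derivation:
unit clause [1] forces x1=T; simplify:
  satisfied 2 clause(s); 4 remain; assigned so far: [1]
unit clause [3] forces x3=T; simplify:
  satisfied 3 clause(s); 1 remain; assigned so far: [1, 3]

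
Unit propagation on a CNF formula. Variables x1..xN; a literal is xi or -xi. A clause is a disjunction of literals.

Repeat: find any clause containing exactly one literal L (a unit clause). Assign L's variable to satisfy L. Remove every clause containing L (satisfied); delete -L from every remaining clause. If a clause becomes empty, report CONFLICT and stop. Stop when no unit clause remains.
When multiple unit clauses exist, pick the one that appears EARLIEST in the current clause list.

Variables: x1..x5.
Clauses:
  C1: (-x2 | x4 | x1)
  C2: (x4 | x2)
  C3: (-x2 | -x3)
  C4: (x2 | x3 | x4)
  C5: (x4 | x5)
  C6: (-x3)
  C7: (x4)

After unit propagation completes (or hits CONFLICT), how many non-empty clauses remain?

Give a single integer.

Answer: 0

Derivation:
unit clause [-3] forces x3=F; simplify:
  drop 3 from [2, 3, 4] -> [2, 4]
  satisfied 2 clause(s); 5 remain; assigned so far: [3]
unit clause [4] forces x4=T; simplify:
  satisfied 5 clause(s); 0 remain; assigned so far: [3, 4]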